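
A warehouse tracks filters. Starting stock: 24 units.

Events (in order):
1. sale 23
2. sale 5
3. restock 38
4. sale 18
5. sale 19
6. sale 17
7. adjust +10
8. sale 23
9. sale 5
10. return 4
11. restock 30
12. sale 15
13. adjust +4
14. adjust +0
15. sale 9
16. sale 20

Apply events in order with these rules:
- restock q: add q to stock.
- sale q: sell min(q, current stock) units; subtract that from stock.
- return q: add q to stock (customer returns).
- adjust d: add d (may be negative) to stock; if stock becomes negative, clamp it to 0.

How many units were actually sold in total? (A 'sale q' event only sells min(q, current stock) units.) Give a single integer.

Processing events:
Start: stock = 24
  Event 1 (sale 23): sell min(23,24)=23. stock: 24 - 23 = 1. total_sold = 23
  Event 2 (sale 5): sell min(5,1)=1. stock: 1 - 1 = 0. total_sold = 24
  Event 3 (restock 38): 0 + 38 = 38
  Event 4 (sale 18): sell min(18,38)=18. stock: 38 - 18 = 20. total_sold = 42
  Event 5 (sale 19): sell min(19,20)=19. stock: 20 - 19 = 1. total_sold = 61
  Event 6 (sale 17): sell min(17,1)=1. stock: 1 - 1 = 0. total_sold = 62
  Event 7 (adjust +10): 0 + 10 = 10
  Event 8 (sale 23): sell min(23,10)=10. stock: 10 - 10 = 0. total_sold = 72
  Event 9 (sale 5): sell min(5,0)=0. stock: 0 - 0 = 0. total_sold = 72
  Event 10 (return 4): 0 + 4 = 4
  Event 11 (restock 30): 4 + 30 = 34
  Event 12 (sale 15): sell min(15,34)=15. stock: 34 - 15 = 19. total_sold = 87
  Event 13 (adjust +4): 19 + 4 = 23
  Event 14 (adjust +0): 23 + 0 = 23
  Event 15 (sale 9): sell min(9,23)=9. stock: 23 - 9 = 14. total_sold = 96
  Event 16 (sale 20): sell min(20,14)=14. stock: 14 - 14 = 0. total_sold = 110
Final: stock = 0, total_sold = 110

Answer: 110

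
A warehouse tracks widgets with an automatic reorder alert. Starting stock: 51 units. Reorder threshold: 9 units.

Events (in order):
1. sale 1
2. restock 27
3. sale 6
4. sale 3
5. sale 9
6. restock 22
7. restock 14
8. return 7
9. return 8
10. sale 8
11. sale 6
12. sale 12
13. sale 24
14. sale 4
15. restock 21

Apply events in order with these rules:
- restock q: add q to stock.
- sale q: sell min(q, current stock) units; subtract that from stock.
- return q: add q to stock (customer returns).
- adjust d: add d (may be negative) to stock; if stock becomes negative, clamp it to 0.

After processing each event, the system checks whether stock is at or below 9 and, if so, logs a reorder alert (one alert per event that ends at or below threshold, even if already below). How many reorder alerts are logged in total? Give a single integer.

Processing events:
Start: stock = 51
  Event 1 (sale 1): sell min(1,51)=1. stock: 51 - 1 = 50. total_sold = 1
  Event 2 (restock 27): 50 + 27 = 77
  Event 3 (sale 6): sell min(6,77)=6. stock: 77 - 6 = 71. total_sold = 7
  Event 4 (sale 3): sell min(3,71)=3. stock: 71 - 3 = 68. total_sold = 10
  Event 5 (sale 9): sell min(9,68)=9. stock: 68 - 9 = 59. total_sold = 19
  Event 6 (restock 22): 59 + 22 = 81
  Event 7 (restock 14): 81 + 14 = 95
  Event 8 (return 7): 95 + 7 = 102
  Event 9 (return 8): 102 + 8 = 110
  Event 10 (sale 8): sell min(8,110)=8. stock: 110 - 8 = 102. total_sold = 27
  Event 11 (sale 6): sell min(6,102)=6. stock: 102 - 6 = 96. total_sold = 33
  Event 12 (sale 12): sell min(12,96)=12. stock: 96 - 12 = 84. total_sold = 45
  Event 13 (sale 24): sell min(24,84)=24. stock: 84 - 24 = 60. total_sold = 69
  Event 14 (sale 4): sell min(4,60)=4. stock: 60 - 4 = 56. total_sold = 73
  Event 15 (restock 21): 56 + 21 = 77
Final: stock = 77, total_sold = 73

Checking against threshold 9:
  After event 1: stock=50 > 9
  After event 2: stock=77 > 9
  After event 3: stock=71 > 9
  After event 4: stock=68 > 9
  After event 5: stock=59 > 9
  After event 6: stock=81 > 9
  After event 7: stock=95 > 9
  After event 8: stock=102 > 9
  After event 9: stock=110 > 9
  After event 10: stock=102 > 9
  After event 11: stock=96 > 9
  After event 12: stock=84 > 9
  After event 13: stock=60 > 9
  After event 14: stock=56 > 9
  After event 15: stock=77 > 9
Alert events: []. Count = 0

Answer: 0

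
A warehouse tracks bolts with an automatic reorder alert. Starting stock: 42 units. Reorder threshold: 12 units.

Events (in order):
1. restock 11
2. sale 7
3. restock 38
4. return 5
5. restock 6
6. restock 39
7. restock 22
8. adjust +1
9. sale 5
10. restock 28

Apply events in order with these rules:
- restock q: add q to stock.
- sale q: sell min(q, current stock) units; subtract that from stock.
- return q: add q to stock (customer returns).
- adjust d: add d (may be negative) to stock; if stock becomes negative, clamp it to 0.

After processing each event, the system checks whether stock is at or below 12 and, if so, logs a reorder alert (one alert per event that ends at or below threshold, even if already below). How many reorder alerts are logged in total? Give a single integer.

Processing events:
Start: stock = 42
  Event 1 (restock 11): 42 + 11 = 53
  Event 2 (sale 7): sell min(7,53)=7. stock: 53 - 7 = 46. total_sold = 7
  Event 3 (restock 38): 46 + 38 = 84
  Event 4 (return 5): 84 + 5 = 89
  Event 5 (restock 6): 89 + 6 = 95
  Event 6 (restock 39): 95 + 39 = 134
  Event 7 (restock 22): 134 + 22 = 156
  Event 8 (adjust +1): 156 + 1 = 157
  Event 9 (sale 5): sell min(5,157)=5. stock: 157 - 5 = 152. total_sold = 12
  Event 10 (restock 28): 152 + 28 = 180
Final: stock = 180, total_sold = 12

Checking against threshold 12:
  After event 1: stock=53 > 12
  After event 2: stock=46 > 12
  After event 3: stock=84 > 12
  After event 4: stock=89 > 12
  After event 5: stock=95 > 12
  After event 6: stock=134 > 12
  After event 7: stock=156 > 12
  After event 8: stock=157 > 12
  After event 9: stock=152 > 12
  After event 10: stock=180 > 12
Alert events: []. Count = 0

Answer: 0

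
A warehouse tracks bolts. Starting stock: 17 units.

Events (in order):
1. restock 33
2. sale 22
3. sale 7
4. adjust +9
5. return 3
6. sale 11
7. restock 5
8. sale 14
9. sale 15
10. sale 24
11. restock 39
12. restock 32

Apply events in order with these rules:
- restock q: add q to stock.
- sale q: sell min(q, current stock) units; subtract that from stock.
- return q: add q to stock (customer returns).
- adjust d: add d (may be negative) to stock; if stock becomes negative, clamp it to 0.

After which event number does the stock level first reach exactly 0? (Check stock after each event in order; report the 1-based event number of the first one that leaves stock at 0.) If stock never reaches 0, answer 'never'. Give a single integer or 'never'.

Processing events:
Start: stock = 17
  Event 1 (restock 33): 17 + 33 = 50
  Event 2 (sale 22): sell min(22,50)=22. stock: 50 - 22 = 28. total_sold = 22
  Event 3 (sale 7): sell min(7,28)=7. stock: 28 - 7 = 21. total_sold = 29
  Event 4 (adjust +9): 21 + 9 = 30
  Event 5 (return 3): 30 + 3 = 33
  Event 6 (sale 11): sell min(11,33)=11. stock: 33 - 11 = 22. total_sold = 40
  Event 7 (restock 5): 22 + 5 = 27
  Event 8 (sale 14): sell min(14,27)=14. stock: 27 - 14 = 13. total_sold = 54
  Event 9 (sale 15): sell min(15,13)=13. stock: 13 - 13 = 0. total_sold = 67
  Event 10 (sale 24): sell min(24,0)=0. stock: 0 - 0 = 0. total_sold = 67
  Event 11 (restock 39): 0 + 39 = 39
  Event 12 (restock 32): 39 + 32 = 71
Final: stock = 71, total_sold = 67

First zero at event 9.

Answer: 9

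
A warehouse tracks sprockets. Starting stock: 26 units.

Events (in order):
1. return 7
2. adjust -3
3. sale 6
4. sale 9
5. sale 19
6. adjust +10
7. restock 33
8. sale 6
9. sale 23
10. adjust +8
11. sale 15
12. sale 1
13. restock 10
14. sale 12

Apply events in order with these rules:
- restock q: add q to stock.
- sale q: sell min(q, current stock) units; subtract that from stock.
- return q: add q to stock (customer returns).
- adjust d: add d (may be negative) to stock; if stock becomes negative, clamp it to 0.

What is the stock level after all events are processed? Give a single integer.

Answer: 4

Derivation:
Processing events:
Start: stock = 26
  Event 1 (return 7): 26 + 7 = 33
  Event 2 (adjust -3): 33 + -3 = 30
  Event 3 (sale 6): sell min(6,30)=6. stock: 30 - 6 = 24. total_sold = 6
  Event 4 (sale 9): sell min(9,24)=9. stock: 24 - 9 = 15. total_sold = 15
  Event 5 (sale 19): sell min(19,15)=15. stock: 15 - 15 = 0. total_sold = 30
  Event 6 (adjust +10): 0 + 10 = 10
  Event 7 (restock 33): 10 + 33 = 43
  Event 8 (sale 6): sell min(6,43)=6. stock: 43 - 6 = 37. total_sold = 36
  Event 9 (sale 23): sell min(23,37)=23. stock: 37 - 23 = 14. total_sold = 59
  Event 10 (adjust +8): 14 + 8 = 22
  Event 11 (sale 15): sell min(15,22)=15. stock: 22 - 15 = 7. total_sold = 74
  Event 12 (sale 1): sell min(1,7)=1. stock: 7 - 1 = 6. total_sold = 75
  Event 13 (restock 10): 6 + 10 = 16
  Event 14 (sale 12): sell min(12,16)=12. stock: 16 - 12 = 4. total_sold = 87
Final: stock = 4, total_sold = 87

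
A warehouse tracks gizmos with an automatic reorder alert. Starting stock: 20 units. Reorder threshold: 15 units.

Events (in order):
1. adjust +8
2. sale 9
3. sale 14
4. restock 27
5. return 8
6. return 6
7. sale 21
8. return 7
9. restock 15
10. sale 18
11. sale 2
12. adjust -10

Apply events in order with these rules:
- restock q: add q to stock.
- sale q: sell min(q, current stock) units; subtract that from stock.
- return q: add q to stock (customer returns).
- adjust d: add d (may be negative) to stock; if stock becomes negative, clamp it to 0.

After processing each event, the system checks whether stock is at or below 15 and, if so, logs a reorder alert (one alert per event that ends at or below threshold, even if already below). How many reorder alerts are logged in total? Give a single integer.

Processing events:
Start: stock = 20
  Event 1 (adjust +8): 20 + 8 = 28
  Event 2 (sale 9): sell min(9,28)=9. stock: 28 - 9 = 19. total_sold = 9
  Event 3 (sale 14): sell min(14,19)=14. stock: 19 - 14 = 5. total_sold = 23
  Event 4 (restock 27): 5 + 27 = 32
  Event 5 (return 8): 32 + 8 = 40
  Event 6 (return 6): 40 + 6 = 46
  Event 7 (sale 21): sell min(21,46)=21. stock: 46 - 21 = 25. total_sold = 44
  Event 8 (return 7): 25 + 7 = 32
  Event 9 (restock 15): 32 + 15 = 47
  Event 10 (sale 18): sell min(18,47)=18. stock: 47 - 18 = 29. total_sold = 62
  Event 11 (sale 2): sell min(2,29)=2. stock: 29 - 2 = 27. total_sold = 64
  Event 12 (adjust -10): 27 + -10 = 17
Final: stock = 17, total_sold = 64

Checking against threshold 15:
  After event 1: stock=28 > 15
  After event 2: stock=19 > 15
  After event 3: stock=5 <= 15 -> ALERT
  After event 4: stock=32 > 15
  After event 5: stock=40 > 15
  After event 6: stock=46 > 15
  After event 7: stock=25 > 15
  After event 8: stock=32 > 15
  After event 9: stock=47 > 15
  After event 10: stock=29 > 15
  After event 11: stock=27 > 15
  After event 12: stock=17 > 15
Alert events: [3]. Count = 1

Answer: 1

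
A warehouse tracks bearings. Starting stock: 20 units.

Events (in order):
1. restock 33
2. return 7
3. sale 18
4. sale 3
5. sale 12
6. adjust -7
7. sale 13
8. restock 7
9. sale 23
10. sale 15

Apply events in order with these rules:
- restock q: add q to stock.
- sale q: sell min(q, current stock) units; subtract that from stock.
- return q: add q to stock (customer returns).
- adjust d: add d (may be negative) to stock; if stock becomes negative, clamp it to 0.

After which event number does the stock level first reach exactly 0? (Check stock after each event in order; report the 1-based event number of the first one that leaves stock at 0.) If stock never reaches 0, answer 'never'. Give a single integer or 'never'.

Processing events:
Start: stock = 20
  Event 1 (restock 33): 20 + 33 = 53
  Event 2 (return 7): 53 + 7 = 60
  Event 3 (sale 18): sell min(18,60)=18. stock: 60 - 18 = 42. total_sold = 18
  Event 4 (sale 3): sell min(3,42)=3. stock: 42 - 3 = 39. total_sold = 21
  Event 5 (sale 12): sell min(12,39)=12. stock: 39 - 12 = 27. total_sold = 33
  Event 6 (adjust -7): 27 + -7 = 20
  Event 7 (sale 13): sell min(13,20)=13. stock: 20 - 13 = 7. total_sold = 46
  Event 8 (restock 7): 7 + 7 = 14
  Event 9 (sale 23): sell min(23,14)=14. stock: 14 - 14 = 0. total_sold = 60
  Event 10 (sale 15): sell min(15,0)=0. stock: 0 - 0 = 0. total_sold = 60
Final: stock = 0, total_sold = 60

First zero at event 9.

Answer: 9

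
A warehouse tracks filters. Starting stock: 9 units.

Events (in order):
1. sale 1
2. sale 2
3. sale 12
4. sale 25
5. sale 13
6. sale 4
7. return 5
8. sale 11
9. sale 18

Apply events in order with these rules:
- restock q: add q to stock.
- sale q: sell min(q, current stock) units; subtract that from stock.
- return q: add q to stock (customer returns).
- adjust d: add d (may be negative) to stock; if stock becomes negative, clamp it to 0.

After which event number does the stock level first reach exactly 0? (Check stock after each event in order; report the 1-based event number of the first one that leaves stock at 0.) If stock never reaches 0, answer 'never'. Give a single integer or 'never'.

Processing events:
Start: stock = 9
  Event 1 (sale 1): sell min(1,9)=1. stock: 9 - 1 = 8. total_sold = 1
  Event 2 (sale 2): sell min(2,8)=2. stock: 8 - 2 = 6. total_sold = 3
  Event 3 (sale 12): sell min(12,6)=6. stock: 6 - 6 = 0. total_sold = 9
  Event 4 (sale 25): sell min(25,0)=0. stock: 0 - 0 = 0. total_sold = 9
  Event 5 (sale 13): sell min(13,0)=0. stock: 0 - 0 = 0. total_sold = 9
  Event 6 (sale 4): sell min(4,0)=0. stock: 0 - 0 = 0. total_sold = 9
  Event 7 (return 5): 0 + 5 = 5
  Event 8 (sale 11): sell min(11,5)=5. stock: 5 - 5 = 0. total_sold = 14
  Event 9 (sale 18): sell min(18,0)=0. stock: 0 - 0 = 0. total_sold = 14
Final: stock = 0, total_sold = 14

First zero at event 3.

Answer: 3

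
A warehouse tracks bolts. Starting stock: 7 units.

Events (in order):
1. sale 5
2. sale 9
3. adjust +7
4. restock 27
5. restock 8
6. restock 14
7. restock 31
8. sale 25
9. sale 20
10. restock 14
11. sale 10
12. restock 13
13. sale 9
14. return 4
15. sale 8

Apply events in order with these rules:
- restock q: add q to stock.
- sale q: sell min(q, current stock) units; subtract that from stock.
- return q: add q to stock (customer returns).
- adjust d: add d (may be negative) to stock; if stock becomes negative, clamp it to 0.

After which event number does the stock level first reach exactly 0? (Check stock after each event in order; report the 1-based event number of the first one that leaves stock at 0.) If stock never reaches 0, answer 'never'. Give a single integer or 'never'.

Answer: 2

Derivation:
Processing events:
Start: stock = 7
  Event 1 (sale 5): sell min(5,7)=5. stock: 7 - 5 = 2. total_sold = 5
  Event 2 (sale 9): sell min(9,2)=2. stock: 2 - 2 = 0. total_sold = 7
  Event 3 (adjust +7): 0 + 7 = 7
  Event 4 (restock 27): 7 + 27 = 34
  Event 5 (restock 8): 34 + 8 = 42
  Event 6 (restock 14): 42 + 14 = 56
  Event 7 (restock 31): 56 + 31 = 87
  Event 8 (sale 25): sell min(25,87)=25. stock: 87 - 25 = 62. total_sold = 32
  Event 9 (sale 20): sell min(20,62)=20. stock: 62 - 20 = 42. total_sold = 52
  Event 10 (restock 14): 42 + 14 = 56
  Event 11 (sale 10): sell min(10,56)=10. stock: 56 - 10 = 46. total_sold = 62
  Event 12 (restock 13): 46 + 13 = 59
  Event 13 (sale 9): sell min(9,59)=9. stock: 59 - 9 = 50. total_sold = 71
  Event 14 (return 4): 50 + 4 = 54
  Event 15 (sale 8): sell min(8,54)=8. stock: 54 - 8 = 46. total_sold = 79
Final: stock = 46, total_sold = 79

First zero at event 2.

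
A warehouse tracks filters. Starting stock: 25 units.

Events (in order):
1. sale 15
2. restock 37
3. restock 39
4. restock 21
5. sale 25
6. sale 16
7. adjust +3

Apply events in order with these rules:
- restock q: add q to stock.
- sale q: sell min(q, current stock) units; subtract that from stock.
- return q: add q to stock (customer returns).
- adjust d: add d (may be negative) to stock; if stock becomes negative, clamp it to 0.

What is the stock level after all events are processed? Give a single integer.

Processing events:
Start: stock = 25
  Event 1 (sale 15): sell min(15,25)=15. stock: 25 - 15 = 10. total_sold = 15
  Event 2 (restock 37): 10 + 37 = 47
  Event 3 (restock 39): 47 + 39 = 86
  Event 4 (restock 21): 86 + 21 = 107
  Event 5 (sale 25): sell min(25,107)=25. stock: 107 - 25 = 82. total_sold = 40
  Event 6 (sale 16): sell min(16,82)=16. stock: 82 - 16 = 66. total_sold = 56
  Event 7 (adjust +3): 66 + 3 = 69
Final: stock = 69, total_sold = 56

Answer: 69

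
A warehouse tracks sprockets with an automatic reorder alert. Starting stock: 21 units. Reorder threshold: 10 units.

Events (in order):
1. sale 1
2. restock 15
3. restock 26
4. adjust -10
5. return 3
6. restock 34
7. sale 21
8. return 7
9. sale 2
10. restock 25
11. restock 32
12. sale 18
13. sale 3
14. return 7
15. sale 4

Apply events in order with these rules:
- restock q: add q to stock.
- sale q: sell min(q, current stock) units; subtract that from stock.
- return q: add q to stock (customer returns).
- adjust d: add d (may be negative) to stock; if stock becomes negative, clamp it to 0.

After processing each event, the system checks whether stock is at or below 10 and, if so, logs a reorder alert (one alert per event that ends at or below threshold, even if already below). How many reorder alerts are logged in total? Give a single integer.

Answer: 0

Derivation:
Processing events:
Start: stock = 21
  Event 1 (sale 1): sell min(1,21)=1. stock: 21 - 1 = 20. total_sold = 1
  Event 2 (restock 15): 20 + 15 = 35
  Event 3 (restock 26): 35 + 26 = 61
  Event 4 (adjust -10): 61 + -10 = 51
  Event 5 (return 3): 51 + 3 = 54
  Event 6 (restock 34): 54 + 34 = 88
  Event 7 (sale 21): sell min(21,88)=21. stock: 88 - 21 = 67. total_sold = 22
  Event 8 (return 7): 67 + 7 = 74
  Event 9 (sale 2): sell min(2,74)=2. stock: 74 - 2 = 72. total_sold = 24
  Event 10 (restock 25): 72 + 25 = 97
  Event 11 (restock 32): 97 + 32 = 129
  Event 12 (sale 18): sell min(18,129)=18. stock: 129 - 18 = 111. total_sold = 42
  Event 13 (sale 3): sell min(3,111)=3. stock: 111 - 3 = 108. total_sold = 45
  Event 14 (return 7): 108 + 7 = 115
  Event 15 (sale 4): sell min(4,115)=4. stock: 115 - 4 = 111. total_sold = 49
Final: stock = 111, total_sold = 49

Checking against threshold 10:
  After event 1: stock=20 > 10
  After event 2: stock=35 > 10
  After event 3: stock=61 > 10
  After event 4: stock=51 > 10
  After event 5: stock=54 > 10
  After event 6: stock=88 > 10
  After event 7: stock=67 > 10
  After event 8: stock=74 > 10
  After event 9: stock=72 > 10
  After event 10: stock=97 > 10
  After event 11: stock=129 > 10
  After event 12: stock=111 > 10
  After event 13: stock=108 > 10
  After event 14: stock=115 > 10
  After event 15: stock=111 > 10
Alert events: []. Count = 0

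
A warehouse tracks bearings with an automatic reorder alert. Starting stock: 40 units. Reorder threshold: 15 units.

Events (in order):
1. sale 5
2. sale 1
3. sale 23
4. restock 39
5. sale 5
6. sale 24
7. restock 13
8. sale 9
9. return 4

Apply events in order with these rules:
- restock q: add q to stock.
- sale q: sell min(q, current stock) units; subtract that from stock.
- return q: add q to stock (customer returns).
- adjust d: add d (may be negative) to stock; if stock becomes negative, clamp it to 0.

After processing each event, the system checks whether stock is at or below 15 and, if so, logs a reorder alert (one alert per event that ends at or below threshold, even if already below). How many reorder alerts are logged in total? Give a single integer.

Processing events:
Start: stock = 40
  Event 1 (sale 5): sell min(5,40)=5. stock: 40 - 5 = 35. total_sold = 5
  Event 2 (sale 1): sell min(1,35)=1. stock: 35 - 1 = 34. total_sold = 6
  Event 3 (sale 23): sell min(23,34)=23. stock: 34 - 23 = 11. total_sold = 29
  Event 4 (restock 39): 11 + 39 = 50
  Event 5 (sale 5): sell min(5,50)=5. stock: 50 - 5 = 45. total_sold = 34
  Event 6 (sale 24): sell min(24,45)=24. stock: 45 - 24 = 21. total_sold = 58
  Event 7 (restock 13): 21 + 13 = 34
  Event 8 (sale 9): sell min(9,34)=9. stock: 34 - 9 = 25. total_sold = 67
  Event 9 (return 4): 25 + 4 = 29
Final: stock = 29, total_sold = 67

Checking against threshold 15:
  After event 1: stock=35 > 15
  After event 2: stock=34 > 15
  After event 3: stock=11 <= 15 -> ALERT
  After event 4: stock=50 > 15
  After event 5: stock=45 > 15
  After event 6: stock=21 > 15
  After event 7: stock=34 > 15
  After event 8: stock=25 > 15
  After event 9: stock=29 > 15
Alert events: [3]. Count = 1

Answer: 1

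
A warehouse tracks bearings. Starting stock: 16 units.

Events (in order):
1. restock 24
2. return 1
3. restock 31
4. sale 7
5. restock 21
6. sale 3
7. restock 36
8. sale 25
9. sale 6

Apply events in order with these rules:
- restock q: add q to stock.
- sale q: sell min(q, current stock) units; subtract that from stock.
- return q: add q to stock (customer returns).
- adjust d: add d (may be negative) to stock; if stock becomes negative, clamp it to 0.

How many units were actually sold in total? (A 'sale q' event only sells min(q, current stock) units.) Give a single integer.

Processing events:
Start: stock = 16
  Event 1 (restock 24): 16 + 24 = 40
  Event 2 (return 1): 40 + 1 = 41
  Event 3 (restock 31): 41 + 31 = 72
  Event 4 (sale 7): sell min(7,72)=7. stock: 72 - 7 = 65. total_sold = 7
  Event 5 (restock 21): 65 + 21 = 86
  Event 6 (sale 3): sell min(3,86)=3. stock: 86 - 3 = 83. total_sold = 10
  Event 7 (restock 36): 83 + 36 = 119
  Event 8 (sale 25): sell min(25,119)=25. stock: 119 - 25 = 94. total_sold = 35
  Event 9 (sale 6): sell min(6,94)=6. stock: 94 - 6 = 88. total_sold = 41
Final: stock = 88, total_sold = 41

Answer: 41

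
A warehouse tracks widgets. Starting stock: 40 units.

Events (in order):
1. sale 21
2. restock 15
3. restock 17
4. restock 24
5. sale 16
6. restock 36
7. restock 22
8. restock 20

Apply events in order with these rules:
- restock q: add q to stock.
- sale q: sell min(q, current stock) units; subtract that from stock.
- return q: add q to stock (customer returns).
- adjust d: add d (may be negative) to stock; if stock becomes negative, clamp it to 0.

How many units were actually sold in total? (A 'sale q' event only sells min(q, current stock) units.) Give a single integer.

Answer: 37

Derivation:
Processing events:
Start: stock = 40
  Event 1 (sale 21): sell min(21,40)=21. stock: 40 - 21 = 19. total_sold = 21
  Event 2 (restock 15): 19 + 15 = 34
  Event 3 (restock 17): 34 + 17 = 51
  Event 4 (restock 24): 51 + 24 = 75
  Event 5 (sale 16): sell min(16,75)=16. stock: 75 - 16 = 59. total_sold = 37
  Event 6 (restock 36): 59 + 36 = 95
  Event 7 (restock 22): 95 + 22 = 117
  Event 8 (restock 20): 117 + 20 = 137
Final: stock = 137, total_sold = 37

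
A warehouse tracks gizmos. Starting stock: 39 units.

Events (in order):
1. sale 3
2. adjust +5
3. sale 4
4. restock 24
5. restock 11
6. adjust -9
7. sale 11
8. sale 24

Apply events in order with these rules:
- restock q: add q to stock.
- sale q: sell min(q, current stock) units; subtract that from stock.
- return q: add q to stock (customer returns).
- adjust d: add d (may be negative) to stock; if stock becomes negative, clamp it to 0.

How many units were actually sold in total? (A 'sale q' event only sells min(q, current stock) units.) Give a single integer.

Answer: 42

Derivation:
Processing events:
Start: stock = 39
  Event 1 (sale 3): sell min(3,39)=3. stock: 39 - 3 = 36. total_sold = 3
  Event 2 (adjust +5): 36 + 5 = 41
  Event 3 (sale 4): sell min(4,41)=4. stock: 41 - 4 = 37. total_sold = 7
  Event 4 (restock 24): 37 + 24 = 61
  Event 5 (restock 11): 61 + 11 = 72
  Event 6 (adjust -9): 72 + -9 = 63
  Event 7 (sale 11): sell min(11,63)=11. stock: 63 - 11 = 52. total_sold = 18
  Event 8 (sale 24): sell min(24,52)=24. stock: 52 - 24 = 28. total_sold = 42
Final: stock = 28, total_sold = 42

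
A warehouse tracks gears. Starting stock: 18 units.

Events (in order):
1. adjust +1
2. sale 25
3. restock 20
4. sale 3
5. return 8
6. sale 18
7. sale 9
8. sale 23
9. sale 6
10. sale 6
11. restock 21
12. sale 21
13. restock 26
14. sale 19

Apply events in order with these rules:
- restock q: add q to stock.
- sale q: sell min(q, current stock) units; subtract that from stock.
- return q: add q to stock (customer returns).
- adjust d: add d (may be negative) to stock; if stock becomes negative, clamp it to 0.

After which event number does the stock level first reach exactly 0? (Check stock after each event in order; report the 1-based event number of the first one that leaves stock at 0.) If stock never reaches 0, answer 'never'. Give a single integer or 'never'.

Answer: 2

Derivation:
Processing events:
Start: stock = 18
  Event 1 (adjust +1): 18 + 1 = 19
  Event 2 (sale 25): sell min(25,19)=19. stock: 19 - 19 = 0. total_sold = 19
  Event 3 (restock 20): 0 + 20 = 20
  Event 4 (sale 3): sell min(3,20)=3. stock: 20 - 3 = 17. total_sold = 22
  Event 5 (return 8): 17 + 8 = 25
  Event 6 (sale 18): sell min(18,25)=18. stock: 25 - 18 = 7. total_sold = 40
  Event 7 (sale 9): sell min(9,7)=7. stock: 7 - 7 = 0. total_sold = 47
  Event 8 (sale 23): sell min(23,0)=0. stock: 0 - 0 = 0. total_sold = 47
  Event 9 (sale 6): sell min(6,0)=0. stock: 0 - 0 = 0. total_sold = 47
  Event 10 (sale 6): sell min(6,0)=0. stock: 0 - 0 = 0. total_sold = 47
  Event 11 (restock 21): 0 + 21 = 21
  Event 12 (sale 21): sell min(21,21)=21. stock: 21 - 21 = 0. total_sold = 68
  Event 13 (restock 26): 0 + 26 = 26
  Event 14 (sale 19): sell min(19,26)=19. stock: 26 - 19 = 7. total_sold = 87
Final: stock = 7, total_sold = 87

First zero at event 2.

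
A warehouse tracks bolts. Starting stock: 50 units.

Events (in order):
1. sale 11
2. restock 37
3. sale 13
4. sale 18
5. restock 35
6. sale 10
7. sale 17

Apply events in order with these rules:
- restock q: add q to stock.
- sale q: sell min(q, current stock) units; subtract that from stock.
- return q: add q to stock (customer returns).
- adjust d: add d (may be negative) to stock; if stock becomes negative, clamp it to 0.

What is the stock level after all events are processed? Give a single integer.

Answer: 53

Derivation:
Processing events:
Start: stock = 50
  Event 1 (sale 11): sell min(11,50)=11. stock: 50 - 11 = 39. total_sold = 11
  Event 2 (restock 37): 39 + 37 = 76
  Event 3 (sale 13): sell min(13,76)=13. stock: 76 - 13 = 63. total_sold = 24
  Event 4 (sale 18): sell min(18,63)=18. stock: 63 - 18 = 45. total_sold = 42
  Event 5 (restock 35): 45 + 35 = 80
  Event 6 (sale 10): sell min(10,80)=10. stock: 80 - 10 = 70. total_sold = 52
  Event 7 (sale 17): sell min(17,70)=17. stock: 70 - 17 = 53. total_sold = 69
Final: stock = 53, total_sold = 69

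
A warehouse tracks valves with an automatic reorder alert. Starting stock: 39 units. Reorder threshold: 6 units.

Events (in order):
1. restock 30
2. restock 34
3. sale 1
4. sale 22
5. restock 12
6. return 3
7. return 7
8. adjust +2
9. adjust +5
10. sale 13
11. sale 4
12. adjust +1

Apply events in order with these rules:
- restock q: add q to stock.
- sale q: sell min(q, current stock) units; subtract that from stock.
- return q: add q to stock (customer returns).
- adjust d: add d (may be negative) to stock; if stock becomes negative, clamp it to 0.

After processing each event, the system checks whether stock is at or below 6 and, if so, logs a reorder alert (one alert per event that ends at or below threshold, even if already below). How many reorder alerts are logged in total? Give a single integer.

Processing events:
Start: stock = 39
  Event 1 (restock 30): 39 + 30 = 69
  Event 2 (restock 34): 69 + 34 = 103
  Event 3 (sale 1): sell min(1,103)=1. stock: 103 - 1 = 102. total_sold = 1
  Event 4 (sale 22): sell min(22,102)=22. stock: 102 - 22 = 80. total_sold = 23
  Event 5 (restock 12): 80 + 12 = 92
  Event 6 (return 3): 92 + 3 = 95
  Event 7 (return 7): 95 + 7 = 102
  Event 8 (adjust +2): 102 + 2 = 104
  Event 9 (adjust +5): 104 + 5 = 109
  Event 10 (sale 13): sell min(13,109)=13. stock: 109 - 13 = 96. total_sold = 36
  Event 11 (sale 4): sell min(4,96)=4. stock: 96 - 4 = 92. total_sold = 40
  Event 12 (adjust +1): 92 + 1 = 93
Final: stock = 93, total_sold = 40

Checking against threshold 6:
  After event 1: stock=69 > 6
  After event 2: stock=103 > 6
  After event 3: stock=102 > 6
  After event 4: stock=80 > 6
  After event 5: stock=92 > 6
  After event 6: stock=95 > 6
  After event 7: stock=102 > 6
  After event 8: stock=104 > 6
  After event 9: stock=109 > 6
  After event 10: stock=96 > 6
  After event 11: stock=92 > 6
  After event 12: stock=93 > 6
Alert events: []. Count = 0

Answer: 0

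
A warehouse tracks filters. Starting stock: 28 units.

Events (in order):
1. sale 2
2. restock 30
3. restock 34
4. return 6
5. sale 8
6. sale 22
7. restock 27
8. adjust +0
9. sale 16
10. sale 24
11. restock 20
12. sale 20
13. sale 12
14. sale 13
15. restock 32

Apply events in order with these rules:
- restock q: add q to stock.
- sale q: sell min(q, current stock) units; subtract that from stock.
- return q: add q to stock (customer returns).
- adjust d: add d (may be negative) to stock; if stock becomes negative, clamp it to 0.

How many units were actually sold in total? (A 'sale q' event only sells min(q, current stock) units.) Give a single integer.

Processing events:
Start: stock = 28
  Event 1 (sale 2): sell min(2,28)=2. stock: 28 - 2 = 26. total_sold = 2
  Event 2 (restock 30): 26 + 30 = 56
  Event 3 (restock 34): 56 + 34 = 90
  Event 4 (return 6): 90 + 6 = 96
  Event 5 (sale 8): sell min(8,96)=8. stock: 96 - 8 = 88. total_sold = 10
  Event 6 (sale 22): sell min(22,88)=22. stock: 88 - 22 = 66. total_sold = 32
  Event 7 (restock 27): 66 + 27 = 93
  Event 8 (adjust +0): 93 + 0 = 93
  Event 9 (sale 16): sell min(16,93)=16. stock: 93 - 16 = 77. total_sold = 48
  Event 10 (sale 24): sell min(24,77)=24. stock: 77 - 24 = 53. total_sold = 72
  Event 11 (restock 20): 53 + 20 = 73
  Event 12 (sale 20): sell min(20,73)=20. stock: 73 - 20 = 53. total_sold = 92
  Event 13 (sale 12): sell min(12,53)=12. stock: 53 - 12 = 41. total_sold = 104
  Event 14 (sale 13): sell min(13,41)=13. stock: 41 - 13 = 28. total_sold = 117
  Event 15 (restock 32): 28 + 32 = 60
Final: stock = 60, total_sold = 117

Answer: 117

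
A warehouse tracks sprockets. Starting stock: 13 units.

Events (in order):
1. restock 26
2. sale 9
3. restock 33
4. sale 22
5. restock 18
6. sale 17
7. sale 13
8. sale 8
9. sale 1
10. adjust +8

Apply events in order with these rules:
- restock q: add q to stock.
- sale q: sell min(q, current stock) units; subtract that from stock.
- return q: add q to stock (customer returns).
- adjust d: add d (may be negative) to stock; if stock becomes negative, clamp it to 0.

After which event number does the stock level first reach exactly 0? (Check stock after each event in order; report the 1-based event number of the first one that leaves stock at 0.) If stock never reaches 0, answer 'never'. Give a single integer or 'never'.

Answer: never

Derivation:
Processing events:
Start: stock = 13
  Event 1 (restock 26): 13 + 26 = 39
  Event 2 (sale 9): sell min(9,39)=9. stock: 39 - 9 = 30. total_sold = 9
  Event 3 (restock 33): 30 + 33 = 63
  Event 4 (sale 22): sell min(22,63)=22. stock: 63 - 22 = 41. total_sold = 31
  Event 5 (restock 18): 41 + 18 = 59
  Event 6 (sale 17): sell min(17,59)=17. stock: 59 - 17 = 42. total_sold = 48
  Event 7 (sale 13): sell min(13,42)=13. stock: 42 - 13 = 29. total_sold = 61
  Event 8 (sale 8): sell min(8,29)=8. stock: 29 - 8 = 21. total_sold = 69
  Event 9 (sale 1): sell min(1,21)=1. stock: 21 - 1 = 20. total_sold = 70
  Event 10 (adjust +8): 20 + 8 = 28
Final: stock = 28, total_sold = 70

Stock never reaches 0.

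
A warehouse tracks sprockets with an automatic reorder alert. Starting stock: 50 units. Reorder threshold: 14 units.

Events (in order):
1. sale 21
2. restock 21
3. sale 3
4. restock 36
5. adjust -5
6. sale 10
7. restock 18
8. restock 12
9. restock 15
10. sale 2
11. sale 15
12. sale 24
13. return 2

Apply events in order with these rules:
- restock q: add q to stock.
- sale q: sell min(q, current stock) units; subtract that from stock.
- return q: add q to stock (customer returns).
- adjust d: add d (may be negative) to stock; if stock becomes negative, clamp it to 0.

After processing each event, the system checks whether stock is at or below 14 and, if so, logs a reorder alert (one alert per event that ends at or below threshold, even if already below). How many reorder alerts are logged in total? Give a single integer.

Processing events:
Start: stock = 50
  Event 1 (sale 21): sell min(21,50)=21. stock: 50 - 21 = 29. total_sold = 21
  Event 2 (restock 21): 29 + 21 = 50
  Event 3 (sale 3): sell min(3,50)=3. stock: 50 - 3 = 47. total_sold = 24
  Event 4 (restock 36): 47 + 36 = 83
  Event 5 (adjust -5): 83 + -5 = 78
  Event 6 (sale 10): sell min(10,78)=10. stock: 78 - 10 = 68. total_sold = 34
  Event 7 (restock 18): 68 + 18 = 86
  Event 8 (restock 12): 86 + 12 = 98
  Event 9 (restock 15): 98 + 15 = 113
  Event 10 (sale 2): sell min(2,113)=2. stock: 113 - 2 = 111. total_sold = 36
  Event 11 (sale 15): sell min(15,111)=15. stock: 111 - 15 = 96. total_sold = 51
  Event 12 (sale 24): sell min(24,96)=24. stock: 96 - 24 = 72. total_sold = 75
  Event 13 (return 2): 72 + 2 = 74
Final: stock = 74, total_sold = 75

Checking against threshold 14:
  After event 1: stock=29 > 14
  After event 2: stock=50 > 14
  After event 3: stock=47 > 14
  After event 4: stock=83 > 14
  After event 5: stock=78 > 14
  After event 6: stock=68 > 14
  After event 7: stock=86 > 14
  After event 8: stock=98 > 14
  After event 9: stock=113 > 14
  After event 10: stock=111 > 14
  After event 11: stock=96 > 14
  After event 12: stock=72 > 14
  After event 13: stock=74 > 14
Alert events: []. Count = 0

Answer: 0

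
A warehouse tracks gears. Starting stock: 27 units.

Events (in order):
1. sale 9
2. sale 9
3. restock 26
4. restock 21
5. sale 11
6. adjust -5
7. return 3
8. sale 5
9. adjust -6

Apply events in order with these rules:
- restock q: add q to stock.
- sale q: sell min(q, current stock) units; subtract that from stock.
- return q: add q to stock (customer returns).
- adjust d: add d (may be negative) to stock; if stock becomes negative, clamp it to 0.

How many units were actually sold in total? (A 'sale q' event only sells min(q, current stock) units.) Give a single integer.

Processing events:
Start: stock = 27
  Event 1 (sale 9): sell min(9,27)=9. stock: 27 - 9 = 18. total_sold = 9
  Event 2 (sale 9): sell min(9,18)=9. stock: 18 - 9 = 9. total_sold = 18
  Event 3 (restock 26): 9 + 26 = 35
  Event 4 (restock 21): 35 + 21 = 56
  Event 5 (sale 11): sell min(11,56)=11. stock: 56 - 11 = 45. total_sold = 29
  Event 6 (adjust -5): 45 + -5 = 40
  Event 7 (return 3): 40 + 3 = 43
  Event 8 (sale 5): sell min(5,43)=5. stock: 43 - 5 = 38. total_sold = 34
  Event 9 (adjust -6): 38 + -6 = 32
Final: stock = 32, total_sold = 34

Answer: 34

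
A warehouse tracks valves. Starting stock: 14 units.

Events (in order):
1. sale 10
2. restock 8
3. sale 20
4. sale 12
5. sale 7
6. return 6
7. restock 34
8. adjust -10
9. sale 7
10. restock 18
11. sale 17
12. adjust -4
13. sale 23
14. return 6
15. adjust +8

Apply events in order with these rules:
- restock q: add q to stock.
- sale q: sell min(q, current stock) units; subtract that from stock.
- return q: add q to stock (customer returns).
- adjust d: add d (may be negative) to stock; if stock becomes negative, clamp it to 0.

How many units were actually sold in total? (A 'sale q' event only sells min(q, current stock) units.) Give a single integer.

Processing events:
Start: stock = 14
  Event 1 (sale 10): sell min(10,14)=10. stock: 14 - 10 = 4. total_sold = 10
  Event 2 (restock 8): 4 + 8 = 12
  Event 3 (sale 20): sell min(20,12)=12. stock: 12 - 12 = 0. total_sold = 22
  Event 4 (sale 12): sell min(12,0)=0. stock: 0 - 0 = 0. total_sold = 22
  Event 5 (sale 7): sell min(7,0)=0. stock: 0 - 0 = 0. total_sold = 22
  Event 6 (return 6): 0 + 6 = 6
  Event 7 (restock 34): 6 + 34 = 40
  Event 8 (adjust -10): 40 + -10 = 30
  Event 9 (sale 7): sell min(7,30)=7. stock: 30 - 7 = 23. total_sold = 29
  Event 10 (restock 18): 23 + 18 = 41
  Event 11 (sale 17): sell min(17,41)=17. stock: 41 - 17 = 24. total_sold = 46
  Event 12 (adjust -4): 24 + -4 = 20
  Event 13 (sale 23): sell min(23,20)=20. stock: 20 - 20 = 0. total_sold = 66
  Event 14 (return 6): 0 + 6 = 6
  Event 15 (adjust +8): 6 + 8 = 14
Final: stock = 14, total_sold = 66

Answer: 66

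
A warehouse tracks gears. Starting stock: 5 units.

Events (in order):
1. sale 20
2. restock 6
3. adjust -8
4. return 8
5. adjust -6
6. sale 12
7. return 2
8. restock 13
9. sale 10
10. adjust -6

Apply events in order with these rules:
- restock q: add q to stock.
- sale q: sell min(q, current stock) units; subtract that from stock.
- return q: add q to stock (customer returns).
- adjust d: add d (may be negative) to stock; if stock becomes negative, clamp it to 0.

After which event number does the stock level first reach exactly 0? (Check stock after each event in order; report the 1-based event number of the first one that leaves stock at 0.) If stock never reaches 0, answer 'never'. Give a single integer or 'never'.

Answer: 1

Derivation:
Processing events:
Start: stock = 5
  Event 1 (sale 20): sell min(20,5)=5. stock: 5 - 5 = 0. total_sold = 5
  Event 2 (restock 6): 0 + 6 = 6
  Event 3 (adjust -8): 6 + -8 = 0 (clamped to 0)
  Event 4 (return 8): 0 + 8 = 8
  Event 5 (adjust -6): 8 + -6 = 2
  Event 6 (sale 12): sell min(12,2)=2. stock: 2 - 2 = 0. total_sold = 7
  Event 7 (return 2): 0 + 2 = 2
  Event 8 (restock 13): 2 + 13 = 15
  Event 9 (sale 10): sell min(10,15)=10. stock: 15 - 10 = 5. total_sold = 17
  Event 10 (adjust -6): 5 + -6 = 0 (clamped to 0)
Final: stock = 0, total_sold = 17

First zero at event 1.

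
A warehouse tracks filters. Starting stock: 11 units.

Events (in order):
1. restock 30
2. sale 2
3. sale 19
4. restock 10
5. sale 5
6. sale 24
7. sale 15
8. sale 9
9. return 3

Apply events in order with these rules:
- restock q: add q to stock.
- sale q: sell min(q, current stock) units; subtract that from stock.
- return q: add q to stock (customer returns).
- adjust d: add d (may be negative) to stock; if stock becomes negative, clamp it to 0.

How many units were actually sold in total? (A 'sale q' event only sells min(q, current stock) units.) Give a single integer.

Processing events:
Start: stock = 11
  Event 1 (restock 30): 11 + 30 = 41
  Event 2 (sale 2): sell min(2,41)=2. stock: 41 - 2 = 39. total_sold = 2
  Event 3 (sale 19): sell min(19,39)=19. stock: 39 - 19 = 20. total_sold = 21
  Event 4 (restock 10): 20 + 10 = 30
  Event 5 (sale 5): sell min(5,30)=5. stock: 30 - 5 = 25. total_sold = 26
  Event 6 (sale 24): sell min(24,25)=24. stock: 25 - 24 = 1. total_sold = 50
  Event 7 (sale 15): sell min(15,1)=1. stock: 1 - 1 = 0. total_sold = 51
  Event 8 (sale 9): sell min(9,0)=0. stock: 0 - 0 = 0. total_sold = 51
  Event 9 (return 3): 0 + 3 = 3
Final: stock = 3, total_sold = 51

Answer: 51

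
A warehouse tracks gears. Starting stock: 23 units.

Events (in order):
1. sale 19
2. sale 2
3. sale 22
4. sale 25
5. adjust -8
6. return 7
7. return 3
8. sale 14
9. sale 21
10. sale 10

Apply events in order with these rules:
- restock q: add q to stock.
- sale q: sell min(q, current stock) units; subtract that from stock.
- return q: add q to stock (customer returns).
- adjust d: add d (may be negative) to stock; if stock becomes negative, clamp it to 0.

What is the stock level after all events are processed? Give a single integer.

Answer: 0

Derivation:
Processing events:
Start: stock = 23
  Event 1 (sale 19): sell min(19,23)=19. stock: 23 - 19 = 4. total_sold = 19
  Event 2 (sale 2): sell min(2,4)=2. stock: 4 - 2 = 2. total_sold = 21
  Event 3 (sale 22): sell min(22,2)=2. stock: 2 - 2 = 0. total_sold = 23
  Event 4 (sale 25): sell min(25,0)=0. stock: 0 - 0 = 0. total_sold = 23
  Event 5 (adjust -8): 0 + -8 = 0 (clamped to 0)
  Event 6 (return 7): 0 + 7 = 7
  Event 7 (return 3): 7 + 3 = 10
  Event 8 (sale 14): sell min(14,10)=10. stock: 10 - 10 = 0. total_sold = 33
  Event 9 (sale 21): sell min(21,0)=0. stock: 0 - 0 = 0. total_sold = 33
  Event 10 (sale 10): sell min(10,0)=0. stock: 0 - 0 = 0. total_sold = 33
Final: stock = 0, total_sold = 33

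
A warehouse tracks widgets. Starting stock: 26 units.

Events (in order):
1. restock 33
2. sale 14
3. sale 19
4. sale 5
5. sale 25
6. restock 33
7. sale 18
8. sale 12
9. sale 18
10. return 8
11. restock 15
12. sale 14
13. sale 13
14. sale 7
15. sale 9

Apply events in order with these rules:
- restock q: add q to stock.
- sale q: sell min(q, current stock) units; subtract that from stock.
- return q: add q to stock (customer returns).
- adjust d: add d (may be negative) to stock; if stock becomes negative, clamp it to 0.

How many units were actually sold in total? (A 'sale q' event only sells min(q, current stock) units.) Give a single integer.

Processing events:
Start: stock = 26
  Event 1 (restock 33): 26 + 33 = 59
  Event 2 (sale 14): sell min(14,59)=14. stock: 59 - 14 = 45. total_sold = 14
  Event 3 (sale 19): sell min(19,45)=19. stock: 45 - 19 = 26. total_sold = 33
  Event 4 (sale 5): sell min(5,26)=5. stock: 26 - 5 = 21. total_sold = 38
  Event 5 (sale 25): sell min(25,21)=21. stock: 21 - 21 = 0. total_sold = 59
  Event 6 (restock 33): 0 + 33 = 33
  Event 7 (sale 18): sell min(18,33)=18. stock: 33 - 18 = 15. total_sold = 77
  Event 8 (sale 12): sell min(12,15)=12. stock: 15 - 12 = 3. total_sold = 89
  Event 9 (sale 18): sell min(18,3)=3. stock: 3 - 3 = 0. total_sold = 92
  Event 10 (return 8): 0 + 8 = 8
  Event 11 (restock 15): 8 + 15 = 23
  Event 12 (sale 14): sell min(14,23)=14. stock: 23 - 14 = 9. total_sold = 106
  Event 13 (sale 13): sell min(13,9)=9. stock: 9 - 9 = 0. total_sold = 115
  Event 14 (sale 7): sell min(7,0)=0. stock: 0 - 0 = 0. total_sold = 115
  Event 15 (sale 9): sell min(9,0)=0. stock: 0 - 0 = 0. total_sold = 115
Final: stock = 0, total_sold = 115

Answer: 115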